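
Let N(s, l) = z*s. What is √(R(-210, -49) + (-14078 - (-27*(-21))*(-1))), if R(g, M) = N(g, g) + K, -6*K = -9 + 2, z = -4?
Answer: I*√456114/6 ≈ 112.56*I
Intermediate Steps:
K = 7/6 (K = -(-9 + 2)/6 = -⅙*(-7) = 7/6 ≈ 1.1667)
N(s, l) = -4*s
R(g, M) = 7/6 - 4*g (R(g, M) = -4*g + 7/6 = 7/6 - 4*g)
√(R(-210, -49) + (-14078 - (-27*(-21))*(-1))) = √((7/6 - 4*(-210)) + (-14078 - (-27*(-21))*(-1))) = √((7/6 + 840) + (-14078 - 567*(-1))) = √(5047/6 + (-14078 - 1*(-567))) = √(5047/6 + (-14078 + 567)) = √(5047/6 - 13511) = √(-76019/6) = I*√456114/6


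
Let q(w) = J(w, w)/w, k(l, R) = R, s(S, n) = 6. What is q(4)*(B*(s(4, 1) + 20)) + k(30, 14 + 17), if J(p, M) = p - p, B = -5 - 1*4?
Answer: 31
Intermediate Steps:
B = -9 (B = -5 - 4 = -9)
J(p, M) = 0
q(w) = 0 (q(w) = 0/w = 0)
q(4)*(B*(s(4, 1) + 20)) + k(30, 14 + 17) = 0*(-9*(6 + 20)) + (14 + 17) = 0*(-9*26) + 31 = 0*(-234) + 31 = 0 + 31 = 31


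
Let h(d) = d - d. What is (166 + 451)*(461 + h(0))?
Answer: 284437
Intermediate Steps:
h(d) = 0
(166 + 451)*(461 + h(0)) = (166 + 451)*(461 + 0) = 617*461 = 284437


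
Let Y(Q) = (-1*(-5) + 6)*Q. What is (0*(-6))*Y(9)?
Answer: 0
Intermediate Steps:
Y(Q) = 11*Q (Y(Q) = (5 + 6)*Q = 11*Q)
(0*(-6))*Y(9) = (0*(-6))*(11*9) = 0*99 = 0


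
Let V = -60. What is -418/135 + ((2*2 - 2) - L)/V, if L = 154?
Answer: -76/135 ≈ -0.56296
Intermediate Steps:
-418/135 + ((2*2 - 2) - L)/V = -418/135 + ((2*2 - 2) - 1*154)/(-60) = -418*1/135 + ((4 - 2) - 154)*(-1/60) = -418/135 + (2 - 154)*(-1/60) = -418/135 - 152*(-1/60) = -418/135 + 38/15 = -76/135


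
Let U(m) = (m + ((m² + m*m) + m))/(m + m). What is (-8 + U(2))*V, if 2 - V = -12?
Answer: -70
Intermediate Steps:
V = 14 (V = 2 - 1*(-12) = 2 + 12 = 14)
U(m) = (2*m + 2*m²)/(2*m) (U(m) = (m + ((m² + m²) + m))/((2*m)) = (m + (2*m² + m))*(1/(2*m)) = (m + (m + 2*m²))*(1/(2*m)) = (2*m + 2*m²)*(1/(2*m)) = (2*m + 2*m²)/(2*m))
(-8 + U(2))*V = (-8 + (1 + 2))*14 = (-8 + 3)*14 = -5*14 = -70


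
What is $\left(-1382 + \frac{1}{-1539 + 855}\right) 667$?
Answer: $- \frac{630507763}{684} \approx -9.218 \cdot 10^{5}$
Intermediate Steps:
$\left(-1382 + \frac{1}{-1539 + 855}\right) 667 = \left(-1382 + \frac{1}{-684}\right) 667 = \left(-1382 - \frac{1}{684}\right) 667 = \left(- \frac{945289}{684}\right) 667 = - \frac{630507763}{684}$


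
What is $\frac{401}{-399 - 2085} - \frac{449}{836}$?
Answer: $- \frac{181319}{259578} \approx -0.69851$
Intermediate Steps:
$\frac{401}{-399 - 2085} - \frac{449}{836} = \frac{401}{-2484} - \frac{449}{836} = 401 \left(- \frac{1}{2484}\right) - \frac{449}{836} = - \frac{401}{2484} - \frac{449}{836} = - \frac{181319}{259578}$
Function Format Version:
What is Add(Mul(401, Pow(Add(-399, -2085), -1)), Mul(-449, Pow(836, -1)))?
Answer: Rational(-181319, 259578) ≈ -0.69851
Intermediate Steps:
Add(Mul(401, Pow(Add(-399, -2085), -1)), Mul(-449, Pow(836, -1))) = Add(Mul(401, Pow(-2484, -1)), Mul(-449, Rational(1, 836))) = Add(Mul(401, Rational(-1, 2484)), Rational(-449, 836)) = Add(Rational(-401, 2484), Rational(-449, 836)) = Rational(-181319, 259578)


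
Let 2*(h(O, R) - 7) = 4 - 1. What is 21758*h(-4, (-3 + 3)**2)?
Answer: 184943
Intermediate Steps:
h(O, R) = 17/2 (h(O, R) = 7 + (4 - 1)/2 = 7 + (1/2)*3 = 7 + 3/2 = 17/2)
21758*h(-4, (-3 + 3)**2) = 21758*(17/2) = 184943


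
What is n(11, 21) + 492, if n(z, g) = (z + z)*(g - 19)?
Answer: 536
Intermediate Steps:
n(z, g) = 2*z*(-19 + g) (n(z, g) = (2*z)*(-19 + g) = 2*z*(-19 + g))
n(11, 21) + 492 = 2*11*(-19 + 21) + 492 = 2*11*2 + 492 = 44 + 492 = 536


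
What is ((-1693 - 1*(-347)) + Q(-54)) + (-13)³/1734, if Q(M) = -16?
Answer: -2363905/1734 ≈ -1363.3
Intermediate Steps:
((-1693 - 1*(-347)) + Q(-54)) + (-13)³/1734 = ((-1693 - 1*(-347)) - 16) + (-13)³/1734 = ((-1693 + 347) - 16) - 2197*1/1734 = (-1346 - 16) - 2197/1734 = -1362 - 2197/1734 = -2363905/1734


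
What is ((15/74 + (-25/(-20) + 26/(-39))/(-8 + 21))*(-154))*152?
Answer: -8362508/1443 ≈ -5795.2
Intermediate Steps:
((15/74 + (-25/(-20) + 26/(-39))/(-8 + 21))*(-154))*152 = ((15*(1/74) + (-25*(-1/20) + 26*(-1/39))/13)*(-154))*152 = ((15/74 + (5/4 - ⅔)*(1/13))*(-154))*152 = ((15/74 + (7/12)*(1/13))*(-154))*152 = ((15/74 + 7/156)*(-154))*152 = ((1429/5772)*(-154))*152 = -110033/2886*152 = -8362508/1443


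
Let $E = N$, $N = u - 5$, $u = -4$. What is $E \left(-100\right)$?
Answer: $900$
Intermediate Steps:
$N = -9$ ($N = -4 - 5 = -9$)
$E = -9$
$E \left(-100\right) = \left(-9\right) \left(-100\right) = 900$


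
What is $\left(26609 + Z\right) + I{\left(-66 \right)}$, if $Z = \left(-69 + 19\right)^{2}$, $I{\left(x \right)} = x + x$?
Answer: $28977$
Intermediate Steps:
$I{\left(x \right)} = 2 x$
$Z = 2500$ ($Z = \left(-50\right)^{2} = 2500$)
$\left(26609 + Z\right) + I{\left(-66 \right)} = \left(26609 + 2500\right) + 2 \left(-66\right) = 29109 - 132 = 28977$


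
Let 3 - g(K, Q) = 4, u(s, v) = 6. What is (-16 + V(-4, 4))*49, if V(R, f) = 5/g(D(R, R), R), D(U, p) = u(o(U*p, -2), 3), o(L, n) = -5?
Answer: -1029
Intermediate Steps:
D(U, p) = 6
g(K, Q) = -1 (g(K, Q) = 3 - 1*4 = 3 - 4 = -1)
V(R, f) = -5 (V(R, f) = 5/(-1) = 5*(-1) = -5)
(-16 + V(-4, 4))*49 = (-16 - 5)*49 = -21*49 = -1029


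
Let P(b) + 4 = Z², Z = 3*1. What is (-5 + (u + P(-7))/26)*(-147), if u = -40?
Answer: 24255/26 ≈ 932.88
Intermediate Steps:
Z = 3
P(b) = 5 (P(b) = -4 + 3² = -4 + 9 = 5)
(-5 + (u + P(-7))/26)*(-147) = (-5 + (-40 + 5)/26)*(-147) = (-5 - 35*1/26)*(-147) = (-5 - 35/26)*(-147) = -165/26*(-147) = 24255/26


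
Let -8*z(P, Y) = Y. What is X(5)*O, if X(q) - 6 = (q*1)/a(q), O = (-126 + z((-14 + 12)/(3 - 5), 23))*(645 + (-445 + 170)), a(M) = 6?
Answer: -7820135/24 ≈ -3.2584e+5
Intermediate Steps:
z(P, Y) = -Y/8
O = -190735/4 (O = (-126 - ⅛*23)*(645 + (-445 + 170)) = (-126 - 23/8)*(645 - 275) = -1031/8*370 = -190735/4 ≈ -47684.)
X(q) = 6 + q/6 (X(q) = 6 + (q*1)/6 = 6 + q*(⅙) = 6 + q/6)
X(5)*O = (6 + (⅙)*5)*(-190735/4) = (6 + ⅚)*(-190735/4) = (41/6)*(-190735/4) = -7820135/24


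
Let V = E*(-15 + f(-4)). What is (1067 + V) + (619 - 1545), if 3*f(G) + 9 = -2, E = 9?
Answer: -27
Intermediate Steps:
f(G) = -11/3 (f(G) = -3 + (⅓)*(-2) = -3 - ⅔ = -11/3)
V = -168 (V = 9*(-15 - 11/3) = 9*(-56/3) = -168)
(1067 + V) + (619 - 1545) = (1067 - 168) + (619 - 1545) = 899 - 926 = -27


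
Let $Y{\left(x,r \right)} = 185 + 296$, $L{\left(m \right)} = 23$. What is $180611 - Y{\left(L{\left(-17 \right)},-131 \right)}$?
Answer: $180130$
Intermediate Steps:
$Y{\left(x,r \right)} = 481$
$180611 - Y{\left(L{\left(-17 \right)},-131 \right)} = 180611 - 481 = 180130$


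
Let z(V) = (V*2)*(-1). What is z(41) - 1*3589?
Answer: -3671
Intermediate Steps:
z(V) = -2*V (z(V) = (2*V)*(-1) = -2*V)
z(41) - 1*3589 = -2*41 - 1*3589 = -82 - 3589 = -3671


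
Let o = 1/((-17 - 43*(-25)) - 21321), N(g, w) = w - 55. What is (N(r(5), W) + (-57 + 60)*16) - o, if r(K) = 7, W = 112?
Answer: 2127616/20263 ≈ 105.00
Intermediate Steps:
N(g, w) = -55 + w
o = -1/20263 (o = 1/((-17 + 1075) - 21321) = 1/(1058 - 21321) = 1/(-20263) = -1/20263 ≈ -4.9351e-5)
(N(r(5), W) + (-57 + 60)*16) - o = ((-55 + 112) + (-57 + 60)*16) - 1*(-1/20263) = (57 + 3*16) + 1/20263 = (57 + 48) + 1/20263 = 105 + 1/20263 = 2127616/20263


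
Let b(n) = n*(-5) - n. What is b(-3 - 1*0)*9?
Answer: 162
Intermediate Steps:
b(n) = -6*n (b(n) = -5*n - n = -6*n)
b(-3 - 1*0)*9 = -6*(-3 - 1*0)*9 = -6*(-3 + 0)*9 = -6*(-3)*9 = 18*9 = 162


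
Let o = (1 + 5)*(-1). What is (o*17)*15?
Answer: -1530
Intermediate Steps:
o = -6 (o = 6*(-1) = -6)
(o*17)*15 = -6*17*15 = -102*15 = -1530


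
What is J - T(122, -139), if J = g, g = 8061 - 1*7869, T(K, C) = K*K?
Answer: -14692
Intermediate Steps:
T(K, C) = K²
g = 192 (g = 8061 - 7869 = 192)
J = 192
J - T(122, -139) = 192 - 1*122² = 192 - 1*14884 = 192 - 14884 = -14692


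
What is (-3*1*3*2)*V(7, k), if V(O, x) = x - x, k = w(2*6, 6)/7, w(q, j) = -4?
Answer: 0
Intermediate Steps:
k = -4/7 ≈ -0.57143
V(O, x) = 0
(-3*1*3*2)*V(7, k) = -3*1*3*2*0 = -9*2*0 = -3*6*0 = -18*0 = 0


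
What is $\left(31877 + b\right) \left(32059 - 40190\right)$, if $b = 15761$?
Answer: $-387344578$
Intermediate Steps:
$\left(31877 + b\right) \left(32059 - 40190\right) = \left(31877 + 15761\right) \left(32059 - 40190\right) = 47638 \left(-8131\right) = -387344578$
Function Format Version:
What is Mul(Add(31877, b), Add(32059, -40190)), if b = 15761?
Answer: -387344578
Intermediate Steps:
Mul(Add(31877, b), Add(32059, -40190)) = Mul(Add(31877, 15761), Add(32059, -40190)) = Mul(47638, -8131) = -387344578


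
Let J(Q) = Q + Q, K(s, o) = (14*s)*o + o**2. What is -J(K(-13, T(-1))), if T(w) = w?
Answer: -366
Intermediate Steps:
K(s, o) = o**2 + 14*o*s (K(s, o) = 14*o*s + o**2 = o**2 + 14*o*s)
J(Q) = 2*Q
-J(K(-13, T(-1))) = -2*(-(-1 + 14*(-13))) = -2*(-(-1 - 182)) = -2*(-1*(-183)) = -2*183 = -1*366 = -366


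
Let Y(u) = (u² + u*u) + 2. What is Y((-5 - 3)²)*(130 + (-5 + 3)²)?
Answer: 1097996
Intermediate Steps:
Y(u) = 2 + 2*u² (Y(u) = (u² + u²) + 2 = 2*u² + 2 = 2 + 2*u²)
Y((-5 - 3)²)*(130 + (-5 + 3)²) = (2 + 2*((-5 - 3)²)²)*(130 + (-5 + 3)²) = (2 + 2*((-8)²)²)*(130 + (-2)²) = (2 + 2*64²)*(130 + 4) = (2 + 2*4096)*134 = (2 + 8192)*134 = 8194*134 = 1097996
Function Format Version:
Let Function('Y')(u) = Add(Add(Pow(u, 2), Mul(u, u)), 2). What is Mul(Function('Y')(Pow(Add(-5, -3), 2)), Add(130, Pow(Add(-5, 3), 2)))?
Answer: 1097996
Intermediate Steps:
Function('Y')(u) = Add(2, Mul(2, Pow(u, 2))) (Function('Y')(u) = Add(Add(Pow(u, 2), Pow(u, 2)), 2) = Add(Mul(2, Pow(u, 2)), 2) = Add(2, Mul(2, Pow(u, 2))))
Mul(Function('Y')(Pow(Add(-5, -3), 2)), Add(130, Pow(Add(-5, 3), 2))) = Mul(Add(2, Mul(2, Pow(Pow(Add(-5, -3), 2), 2))), Add(130, Pow(Add(-5, 3), 2))) = Mul(Add(2, Mul(2, Pow(Pow(-8, 2), 2))), Add(130, Pow(-2, 2))) = Mul(Add(2, Mul(2, Pow(64, 2))), Add(130, 4)) = Mul(Add(2, Mul(2, 4096)), 134) = Mul(Add(2, 8192), 134) = Mul(8194, 134) = 1097996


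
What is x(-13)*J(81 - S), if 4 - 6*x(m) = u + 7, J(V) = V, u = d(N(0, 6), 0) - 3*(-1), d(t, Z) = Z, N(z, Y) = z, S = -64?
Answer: -145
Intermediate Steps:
u = 3 (u = 0 - 3*(-1) = 0 + 3 = 3)
x(m) = -1 (x(m) = ⅔ - (3 + 7)/6 = ⅔ - ⅙*10 = ⅔ - 5/3 = -1)
x(-13)*J(81 - S) = -(81 - 1*(-64)) = -(81 + 64) = -1*145 = -145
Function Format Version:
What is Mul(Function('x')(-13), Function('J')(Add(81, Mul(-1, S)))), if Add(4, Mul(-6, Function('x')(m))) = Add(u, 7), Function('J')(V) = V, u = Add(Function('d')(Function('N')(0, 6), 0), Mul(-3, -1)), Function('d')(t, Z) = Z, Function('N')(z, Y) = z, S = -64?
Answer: -145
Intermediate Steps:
u = 3 (u = Add(0, Mul(-3, -1)) = Add(0, 3) = 3)
Function('x')(m) = -1 (Function('x')(m) = Add(Rational(2, 3), Mul(Rational(-1, 6), Add(3, 7))) = Add(Rational(2, 3), Mul(Rational(-1, 6), 10)) = Add(Rational(2, 3), Rational(-5, 3)) = -1)
Mul(Function('x')(-13), Function('J')(Add(81, Mul(-1, S)))) = Mul(-1, Add(81, Mul(-1, -64))) = Mul(-1, Add(81, 64)) = Mul(-1, 145) = -145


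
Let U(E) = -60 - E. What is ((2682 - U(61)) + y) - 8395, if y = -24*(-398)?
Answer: 3960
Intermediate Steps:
y = 9552
((2682 - U(61)) + y) - 8395 = ((2682 - (-60 - 1*61)) + 9552) - 8395 = ((2682 - (-60 - 61)) + 9552) - 8395 = ((2682 - 1*(-121)) + 9552) - 8395 = ((2682 + 121) + 9552) - 8395 = (2803 + 9552) - 8395 = 12355 - 8395 = 3960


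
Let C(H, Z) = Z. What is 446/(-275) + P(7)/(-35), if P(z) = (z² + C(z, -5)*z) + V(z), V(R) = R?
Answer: -611/275 ≈ -2.2218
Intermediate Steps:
P(z) = z² - 4*z (P(z) = (z² - 5*z) + z = z² - 4*z)
446/(-275) + P(7)/(-35) = 446/(-275) + (7*(-4 + 7))/(-35) = 446*(-1/275) + (7*3)*(-1/35) = -446/275 + 21*(-1/35) = -446/275 - ⅗ = -611/275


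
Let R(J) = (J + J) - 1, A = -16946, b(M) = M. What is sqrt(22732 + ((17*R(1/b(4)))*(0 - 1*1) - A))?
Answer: sqrt(158746)/2 ≈ 199.21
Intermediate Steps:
R(J) = -1 + 2*J (R(J) = 2*J - 1 = -1 + 2*J)
sqrt(22732 + ((17*R(1/b(4)))*(0 - 1*1) - A)) = sqrt(22732 + ((17*(-1 + 2/4))*(0 - 1*1) - 1*(-16946))) = sqrt(22732 + ((17*(-1 + 2*(1/4)))*(0 - 1) + 16946)) = sqrt(22732 + ((17*(-1 + 1/2))*(-1) + 16946)) = sqrt(22732 + ((17*(-1/2))*(-1) + 16946)) = sqrt(22732 + (-17/2*(-1) + 16946)) = sqrt(22732 + (17/2 + 16946)) = sqrt(22732 + 33909/2) = sqrt(79373/2) = sqrt(158746)/2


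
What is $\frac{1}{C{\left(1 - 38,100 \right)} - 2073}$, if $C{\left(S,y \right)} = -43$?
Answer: $- \frac{1}{2116} \approx -0.00047259$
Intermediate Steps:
$\frac{1}{C{\left(1 - 38,100 \right)} - 2073} = \frac{1}{-43 - 2073} = \frac{1}{-2116} = - \frac{1}{2116}$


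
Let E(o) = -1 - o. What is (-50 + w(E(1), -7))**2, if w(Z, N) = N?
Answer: 3249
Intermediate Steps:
(-50 + w(E(1), -7))**2 = (-50 - 7)**2 = (-57)**2 = 3249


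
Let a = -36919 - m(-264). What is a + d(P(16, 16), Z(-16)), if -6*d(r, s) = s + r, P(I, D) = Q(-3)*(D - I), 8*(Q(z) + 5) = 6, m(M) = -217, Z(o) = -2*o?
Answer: -110122/3 ≈ -36707.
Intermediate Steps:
Q(z) = -17/4 (Q(z) = -5 + (⅛)*6 = -5 + ¾ = -17/4)
P(I, D) = -17*D/4 + 17*I/4 (P(I, D) = -17*(D - I)/4 = -17*D/4 + 17*I/4)
d(r, s) = -r/6 - s/6 (d(r, s) = -(s + r)/6 = -(r + s)/6 = -r/6 - s/6)
a = -36702 (a = -36919 - 1*(-217) = -36919 + 217 = -36702)
a + d(P(16, 16), Z(-16)) = -36702 + (-(-17/4*16 + (17/4)*16)/6 - (-1)*(-16)/3) = -36702 + (-(-68 + 68)/6 - ⅙*32) = -36702 + (-⅙*0 - 16/3) = -36702 + (0 - 16/3) = -36702 - 16/3 = -110122/3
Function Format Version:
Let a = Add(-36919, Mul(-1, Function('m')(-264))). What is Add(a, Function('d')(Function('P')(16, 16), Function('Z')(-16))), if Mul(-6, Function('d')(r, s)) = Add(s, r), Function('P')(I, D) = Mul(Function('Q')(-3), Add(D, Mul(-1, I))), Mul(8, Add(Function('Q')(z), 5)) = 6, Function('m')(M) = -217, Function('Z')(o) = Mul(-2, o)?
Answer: Rational(-110122, 3) ≈ -36707.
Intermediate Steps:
Function('Q')(z) = Rational(-17, 4) (Function('Q')(z) = Add(-5, Mul(Rational(1, 8), 6)) = Add(-5, Rational(3, 4)) = Rational(-17, 4))
Function('P')(I, D) = Add(Mul(Rational(-17, 4), D), Mul(Rational(17, 4), I)) (Function('P')(I, D) = Mul(Rational(-17, 4), Add(D, Mul(-1, I))) = Add(Mul(Rational(-17, 4), D), Mul(Rational(17, 4), I)))
Function('d')(r, s) = Add(Mul(Rational(-1, 6), r), Mul(Rational(-1, 6), s)) (Function('d')(r, s) = Mul(Rational(-1, 6), Add(s, r)) = Mul(Rational(-1, 6), Add(r, s)) = Add(Mul(Rational(-1, 6), r), Mul(Rational(-1, 6), s)))
a = -36702 (a = Add(-36919, Mul(-1, -217)) = Add(-36919, 217) = -36702)
Add(a, Function('d')(Function('P')(16, 16), Function('Z')(-16))) = Add(-36702, Add(Mul(Rational(-1, 6), Add(Mul(Rational(-17, 4), 16), Mul(Rational(17, 4), 16))), Mul(Rational(-1, 6), Mul(-2, -16)))) = Add(-36702, Add(Mul(Rational(-1, 6), Add(-68, 68)), Mul(Rational(-1, 6), 32))) = Add(-36702, Add(Mul(Rational(-1, 6), 0), Rational(-16, 3))) = Add(-36702, Add(0, Rational(-16, 3))) = Add(-36702, Rational(-16, 3)) = Rational(-110122, 3)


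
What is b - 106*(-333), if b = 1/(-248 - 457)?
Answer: 24885089/705 ≈ 35298.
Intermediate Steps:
b = -1/705 (b = 1/(-705) = -1/705 ≈ -0.0014184)
b - 106*(-333) = -1/705 - 106*(-333) = -1/705 + 35298 = 24885089/705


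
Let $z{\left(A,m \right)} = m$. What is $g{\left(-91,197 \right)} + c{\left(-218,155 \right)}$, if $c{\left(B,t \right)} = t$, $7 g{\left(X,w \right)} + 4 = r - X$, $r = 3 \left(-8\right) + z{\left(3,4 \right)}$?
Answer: $\frac{1152}{7} \approx 164.57$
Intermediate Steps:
$r = -20$ ($r = 3 \left(-8\right) + 4 = -24 + 4 = -20$)
$g{\left(X,w \right)} = - \frac{24}{7} - \frac{X}{7}$ ($g{\left(X,w \right)} = - \frac{4}{7} + \frac{-20 - X}{7} = - \frac{4}{7} - \left(\frac{20}{7} + \frac{X}{7}\right) = - \frac{24}{7} - \frac{X}{7}$)
$g{\left(-91,197 \right)} + c{\left(-218,155 \right)} = \left(- \frac{24}{7} - -13\right) + 155 = \left(- \frac{24}{7} + 13\right) + 155 = \frac{67}{7} + 155 = \frac{1152}{7}$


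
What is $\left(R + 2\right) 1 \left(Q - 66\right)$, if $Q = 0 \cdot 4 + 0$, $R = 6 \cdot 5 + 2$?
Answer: $-2244$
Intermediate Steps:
$R = 32$ ($R = 30 + 2 = 32$)
$Q = 0$ ($Q = 0 + 0 = 0$)
$\left(R + 2\right) 1 \left(Q - 66\right) = \left(32 + 2\right) 1 \left(0 - 66\right) = 34 \cdot 1 \left(-66\right) = 34 \left(-66\right) = -2244$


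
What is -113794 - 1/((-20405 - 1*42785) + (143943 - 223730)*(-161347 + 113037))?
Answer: -438612916883321/3854446780 ≈ -1.1379e+5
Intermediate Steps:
-113794 - 1/((-20405 - 1*42785) + (143943 - 223730)*(-161347 + 113037)) = -113794 - 1/((-20405 - 42785) - 79787*(-48310)) = -113794 - 1/(-63190 + 3854509970) = -113794 - 1/3854446780 = -438612916883321/3854446780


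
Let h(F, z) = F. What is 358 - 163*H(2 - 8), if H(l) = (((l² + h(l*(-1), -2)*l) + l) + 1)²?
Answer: -3717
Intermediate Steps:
H(l) = (1 + l)² (H(l) = (((l² + (l*(-1))*l) + l) + 1)² = (((l² + (-l)*l) + l) + 1)² = (((l² - l²) + l) + 1)² = ((0 + l) + 1)² = (l + 1)² = (1 + l)²)
358 - 163*H(2 - 8) = 358 - 163*(1 + (2 - 8))² = 358 - 163*(1 - 6)² = 358 - 163*(-5)² = 358 - 163*25 = 358 - 4075 = -3717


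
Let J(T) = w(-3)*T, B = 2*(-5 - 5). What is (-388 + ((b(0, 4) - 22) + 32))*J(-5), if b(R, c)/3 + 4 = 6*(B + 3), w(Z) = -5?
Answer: -17400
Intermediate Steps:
B = -20 (B = 2*(-10) = -20)
b(R, c) = -318 (b(R, c) = -12 + 3*(6*(-20 + 3)) = -12 + 3*(6*(-17)) = -12 + 3*(-102) = -12 - 306 = -318)
J(T) = -5*T
(-388 + ((b(0, 4) - 22) + 32))*J(-5) = (-388 + ((-318 - 22) + 32))*(-5*(-5)) = (-388 + (-340 + 32))*25 = (-388 - 308)*25 = -696*25 = -17400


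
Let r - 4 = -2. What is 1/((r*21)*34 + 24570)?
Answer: 1/25998 ≈ 3.8464e-5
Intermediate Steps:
r = 2 (r = 4 - 2 = 2)
1/((r*21)*34 + 24570) = 1/((2*21)*34 + 24570) = 1/(42*34 + 24570) = 1/(1428 + 24570) = 1/25998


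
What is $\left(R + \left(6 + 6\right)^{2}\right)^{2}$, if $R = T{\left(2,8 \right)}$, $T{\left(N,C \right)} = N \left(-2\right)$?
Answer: $19600$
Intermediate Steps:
$T{\left(N,C \right)} = - 2 N$
$R = -4$ ($R = \left(-2\right) 2 = -4$)
$\left(R + \left(6 + 6\right)^{2}\right)^{2} = \left(-4 + \left(6 + 6\right)^{2}\right)^{2} = \left(-4 + 12^{2}\right)^{2} = \left(-4 + 144\right)^{2} = 140^{2} = 19600$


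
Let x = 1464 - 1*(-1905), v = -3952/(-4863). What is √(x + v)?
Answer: √79691921337/4863 ≈ 58.050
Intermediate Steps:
v = 3952/4863 (v = -3952*(-1/4863) = 3952/4863 ≈ 0.81267)
x = 3369 (x = 1464 + 1905 = 3369)
√(x + v) = √(3369 + 3952/4863) = √(16387399/4863) = √79691921337/4863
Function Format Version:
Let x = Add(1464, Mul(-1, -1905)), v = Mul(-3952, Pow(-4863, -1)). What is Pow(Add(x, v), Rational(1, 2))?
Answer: Mul(Rational(1, 4863), Pow(79691921337, Rational(1, 2))) ≈ 58.050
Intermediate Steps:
v = Rational(3952, 4863) (v = Mul(-3952, Rational(-1, 4863)) = Rational(3952, 4863) ≈ 0.81267)
x = 3369 (x = Add(1464, 1905) = 3369)
Pow(Add(x, v), Rational(1, 2)) = Pow(Add(3369, Rational(3952, 4863)), Rational(1, 2)) = Pow(Rational(16387399, 4863), Rational(1, 2)) = Mul(Rational(1, 4863), Pow(79691921337, Rational(1, 2)))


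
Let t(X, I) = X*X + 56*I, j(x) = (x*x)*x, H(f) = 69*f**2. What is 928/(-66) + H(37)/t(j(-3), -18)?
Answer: -120247/341 ≈ -352.63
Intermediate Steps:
j(x) = x**3 (j(x) = x**2*x = x**3)
t(X, I) = X**2 + 56*I
928/(-66) + H(37)/t(j(-3), -18) = 928/(-66) + (69*37**2)/(((-3)**3)**2 + 56*(-18)) = 928*(-1/66) + (69*1369)/((-27)**2 - 1008) = -464/33 + 94461/(729 - 1008) = -464/33 + 94461/(-279) = -464/33 + 94461*(-1/279) = -464/33 - 31487/93 = -120247/341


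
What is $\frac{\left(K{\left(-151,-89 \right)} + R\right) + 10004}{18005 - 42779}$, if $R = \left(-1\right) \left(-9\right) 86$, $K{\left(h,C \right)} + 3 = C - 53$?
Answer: $- \frac{10633}{24774} \approx -0.4292$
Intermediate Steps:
$K{\left(h,C \right)} = -56 + C$ ($K{\left(h,C \right)} = -3 + \left(C - 53\right) = -3 + \left(-53 + C\right) = -56 + C$)
$R = 774$ ($R = 9 \cdot 86 = 774$)
$\frac{\left(K{\left(-151,-89 \right)} + R\right) + 10004}{18005 - 42779} = \frac{\left(\left(-56 - 89\right) + 774\right) + 10004}{18005 - 42779} = \frac{\left(-145 + 774\right) + 10004}{-24774} = \left(629 + 10004\right) \left(- \frac{1}{24774}\right) = 10633 \left(- \frac{1}{24774}\right) = - \frac{10633}{24774}$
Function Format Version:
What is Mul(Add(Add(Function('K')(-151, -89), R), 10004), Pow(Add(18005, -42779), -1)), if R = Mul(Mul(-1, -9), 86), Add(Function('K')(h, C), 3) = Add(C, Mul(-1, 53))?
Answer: Rational(-10633, 24774) ≈ -0.42920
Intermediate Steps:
Function('K')(h, C) = Add(-56, C) (Function('K')(h, C) = Add(-3, Add(C, Mul(-1, 53))) = Add(-3, Add(C, -53)) = Add(-3, Add(-53, C)) = Add(-56, C))
R = 774 (R = Mul(9, 86) = 774)
Mul(Add(Add(Function('K')(-151, -89), R), 10004), Pow(Add(18005, -42779), -1)) = Mul(Add(Add(Add(-56, -89), 774), 10004), Pow(Add(18005, -42779), -1)) = Mul(Add(Add(-145, 774), 10004), Pow(-24774, -1)) = Mul(Add(629, 10004), Rational(-1, 24774)) = Mul(10633, Rational(-1, 24774)) = Rational(-10633, 24774)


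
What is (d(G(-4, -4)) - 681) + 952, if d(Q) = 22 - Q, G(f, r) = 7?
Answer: 286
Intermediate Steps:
(d(G(-4, -4)) - 681) + 952 = ((22 - 1*7) - 681) + 952 = ((22 - 7) - 681) + 952 = (15 - 681) + 952 = -666 + 952 = 286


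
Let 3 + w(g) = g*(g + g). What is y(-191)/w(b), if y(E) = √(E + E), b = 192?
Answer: I*√382/73725 ≈ 0.0002651*I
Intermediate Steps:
y(E) = √2*√E (y(E) = √(2*E) = √2*√E)
w(g) = -3 + 2*g² (w(g) = -3 + g*(g + g) = -3 + g*(2*g) = -3 + 2*g²)
y(-191)/w(b) = (√2*√(-191))/(-3 + 2*192²) = (√2*(I*√191))/(-3 + 2*36864) = (I*√382)/(-3 + 73728) = (I*√382)/73725 = (I*√382)*(1/73725) = I*√382/73725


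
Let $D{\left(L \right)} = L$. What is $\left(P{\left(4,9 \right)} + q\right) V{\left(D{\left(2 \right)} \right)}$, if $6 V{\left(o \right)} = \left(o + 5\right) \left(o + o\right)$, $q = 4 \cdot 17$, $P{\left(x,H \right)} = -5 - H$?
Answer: $252$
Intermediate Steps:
$q = 68$
$V{\left(o \right)} = \frac{o \left(5 + o\right)}{3}$ ($V{\left(o \right)} = \frac{\left(o + 5\right) \left(o + o\right)}{6} = \frac{\left(5 + o\right) 2 o}{6} = \frac{2 o \left(5 + o\right)}{6} = \frac{o \left(5 + o\right)}{3}$)
$\left(P{\left(4,9 \right)} + q\right) V{\left(D{\left(2 \right)} \right)} = \left(\left(-5 - 9\right) + 68\right) \frac{1}{3} \cdot 2 \left(5 + 2\right) = \left(\left(-5 - 9\right) + 68\right) \frac{1}{3} \cdot 2 \cdot 7 = \left(-14 + 68\right) \frac{14}{3} = 54 \cdot \frac{14}{3} = 252$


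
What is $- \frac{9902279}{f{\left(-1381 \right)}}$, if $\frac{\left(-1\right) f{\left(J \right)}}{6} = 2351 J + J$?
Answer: $- \frac{9902279}{19488672} \approx -0.5081$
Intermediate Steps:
$f{\left(J \right)} = - 14112 J$ ($f{\left(J \right)} = - 6 \left(2351 J + J\right) = - 6 \cdot 2352 J = - 14112 J$)
$- \frac{9902279}{f{\left(-1381 \right)}} = - \frac{9902279}{\left(-14112\right) \left(-1381\right)} = - \frac{9902279}{19488672}$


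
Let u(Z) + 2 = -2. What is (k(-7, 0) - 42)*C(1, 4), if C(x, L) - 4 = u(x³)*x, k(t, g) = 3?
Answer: 0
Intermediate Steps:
u(Z) = -4 (u(Z) = -2 - 2 = -4)
C(x, L) = 4 - 4*x
(k(-7, 0) - 42)*C(1, 4) = (3 - 42)*(4 - 4*1) = -39*(4 - 4) = -39*0 = 0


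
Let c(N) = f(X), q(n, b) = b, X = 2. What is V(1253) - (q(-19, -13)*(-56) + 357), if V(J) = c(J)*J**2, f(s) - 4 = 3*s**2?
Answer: 25119059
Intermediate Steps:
f(s) = 4 + 3*s**2
c(N) = 16 (c(N) = 4 + 3*2**2 = 4 + 3*4 = 4 + 12 = 16)
V(J) = 16*J**2
V(1253) - (q(-19, -13)*(-56) + 357) = 16*1253**2 - (-13*(-56) + 357) = 16*1570009 - (728 + 357) = 25120144 - 1*1085 = 25120144 - 1085 = 25119059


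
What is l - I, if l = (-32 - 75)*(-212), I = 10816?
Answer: 11868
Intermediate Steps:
l = 22684 (l = -107*(-212) = 22684)
l - I = 22684 - 1*10816 = 22684 - 10816 = 11868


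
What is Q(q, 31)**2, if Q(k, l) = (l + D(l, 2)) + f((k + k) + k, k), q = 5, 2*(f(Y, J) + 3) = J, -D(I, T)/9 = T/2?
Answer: 1849/4 ≈ 462.25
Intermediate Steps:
D(I, T) = -9*T/2
f(Y, J) = -3 + J/2
Q(k, l) = -12 + l + k/2 (Q(k, l) = (l - 9/2*2) + (-3 + k/2) = (l - 9) + (-3 + k/2) = (-9 + l) + (-3 + k/2) = -12 + l + k/2)
Q(q, 31)**2 = (-12 + 31 + (1/2)*5)**2 = (-12 + 31 + 5/2)**2 = (43/2)**2 = 1849/4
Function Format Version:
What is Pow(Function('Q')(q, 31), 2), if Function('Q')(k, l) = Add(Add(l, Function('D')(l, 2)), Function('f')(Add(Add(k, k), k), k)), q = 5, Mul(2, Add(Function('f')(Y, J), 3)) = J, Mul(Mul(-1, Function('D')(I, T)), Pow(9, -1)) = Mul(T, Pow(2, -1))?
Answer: Rational(1849, 4) ≈ 462.25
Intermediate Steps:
Function('D')(I, T) = Mul(Rational(-9, 2), T) (Function('D')(I, T) = Mul(-9, Mul(T, Pow(2, -1))) = Mul(-9, Mul(T, Rational(1, 2))) = Mul(-9, Mul(Rational(1, 2), T)) = Mul(Rational(-9, 2), T))
Function('f')(Y, J) = Add(-3, Mul(Rational(1, 2), J))
Function('Q')(k, l) = Add(-12, l, Mul(Rational(1, 2), k)) (Function('Q')(k, l) = Add(Add(l, Mul(Rational(-9, 2), 2)), Add(-3, Mul(Rational(1, 2), k))) = Add(Add(l, -9), Add(-3, Mul(Rational(1, 2), k))) = Add(Add(-9, l), Add(-3, Mul(Rational(1, 2), k))) = Add(-12, l, Mul(Rational(1, 2), k)))
Pow(Function('Q')(q, 31), 2) = Pow(Add(-12, 31, Mul(Rational(1, 2), 5)), 2) = Pow(Add(-12, 31, Rational(5, 2)), 2) = Pow(Rational(43, 2), 2) = Rational(1849, 4)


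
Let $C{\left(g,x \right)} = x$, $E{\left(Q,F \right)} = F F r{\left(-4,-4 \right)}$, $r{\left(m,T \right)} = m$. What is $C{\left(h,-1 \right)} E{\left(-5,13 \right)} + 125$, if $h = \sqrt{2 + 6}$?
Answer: $801$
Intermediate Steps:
$E{\left(Q,F \right)} = - 4 F^{2}$ ($E{\left(Q,F \right)} = F F \left(-4\right) = F^{2} \left(-4\right) = - 4 F^{2}$)
$h = 2 \sqrt{2}$ ($h = \sqrt{8} = 2 \sqrt{2} \approx 2.8284$)
$C{\left(h,-1 \right)} E{\left(-5,13 \right)} + 125 = - \left(-4\right) 13^{2} + 125 = - \left(-4\right) 169 + 125 = \left(-1\right) \left(-676\right) + 125 = 676 + 125 = 801$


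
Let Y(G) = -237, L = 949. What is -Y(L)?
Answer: 237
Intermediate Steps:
-Y(L) = -1*(-237) = 237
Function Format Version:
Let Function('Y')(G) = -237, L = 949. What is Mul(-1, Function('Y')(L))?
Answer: 237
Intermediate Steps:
Mul(-1, Function('Y')(L)) = Mul(-1, -237) = 237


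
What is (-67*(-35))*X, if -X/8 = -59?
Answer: 1106840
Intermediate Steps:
X = 472 (X = -8*(-59) = 472)
(-67*(-35))*X = -67*(-35)*472 = 2345*472 = 1106840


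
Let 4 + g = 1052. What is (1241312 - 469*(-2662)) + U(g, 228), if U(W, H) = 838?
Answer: 2490628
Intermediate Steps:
g = 1048 (g = -4 + 1052 = 1048)
(1241312 - 469*(-2662)) + U(g, 228) = (1241312 - 469*(-2662)) + 838 = (1241312 + 1248478) + 838 = 2489790 + 838 = 2490628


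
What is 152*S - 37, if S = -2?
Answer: -341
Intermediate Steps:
152*S - 37 = 152*(-2) - 37 = -304 - 37 = -341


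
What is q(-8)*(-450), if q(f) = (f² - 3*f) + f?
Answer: -36000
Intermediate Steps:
q(f) = f² - 2*f
q(-8)*(-450) = -8*(-2 - 8)*(-450) = -8*(-10)*(-450) = 80*(-450) = -36000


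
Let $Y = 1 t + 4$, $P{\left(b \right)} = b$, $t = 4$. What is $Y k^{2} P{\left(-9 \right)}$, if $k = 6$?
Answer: $-2592$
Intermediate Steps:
$Y = 8$ ($Y = 1 \cdot 4 + 4 = 4 + 4 = 8$)
$Y k^{2} P{\left(-9 \right)} = 8 \cdot 6^{2} \left(-9\right) = 8 \cdot 36 \left(-9\right) = 288 \left(-9\right) = -2592$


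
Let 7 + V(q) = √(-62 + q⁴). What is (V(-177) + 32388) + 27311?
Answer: 59692 + √981506179 ≈ 91021.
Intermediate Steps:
V(q) = -7 + √(-62 + q⁴)
(V(-177) + 32388) + 27311 = ((-7 + √(-62 + (-177)⁴)) + 32388) + 27311 = ((-7 + √(-62 + 981506241)) + 32388) + 27311 = ((-7 + √981506179) + 32388) + 27311 = (32381 + √981506179) + 27311 = 59692 + √981506179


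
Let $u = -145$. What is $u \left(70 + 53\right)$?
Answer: $-17835$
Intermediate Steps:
$u \left(70 + 53\right) = - 145 \left(70 + 53\right) = \left(-145\right) 123 = -17835$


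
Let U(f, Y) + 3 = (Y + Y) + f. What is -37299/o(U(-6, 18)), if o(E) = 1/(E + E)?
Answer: -2014146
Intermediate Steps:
U(f, Y) = -3 + f + 2*Y (U(f, Y) = -3 + ((Y + Y) + f) = -3 + (2*Y + f) = -3 + (f + 2*Y) = -3 + f + 2*Y)
o(E) = 1/(2*E)
-37299/o(U(-6, 18)) = -37299/(1/(2*(-3 - 6 + 2*18))) = -37299/(1/(2*(-3 - 6 + 36))) = -37299/((½)/27) = -37299/((½)*(1/27)) = -37299/1/54 = -37299*54 = -2014146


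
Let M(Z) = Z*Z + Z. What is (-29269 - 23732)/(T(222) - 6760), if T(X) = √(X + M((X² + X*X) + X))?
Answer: -3445065/93402553 - 4077*√2439890778/373610212 ≈ -0.57591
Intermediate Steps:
M(Z) = Z + Z² (M(Z) = Z² + Z = Z + Z²)
T(X) = √(X + (X + 2*X²)*(1 + X + 2*X²)) (T(X) = √(X + ((X² + X*X) + X)*(1 + ((X² + X*X) + X))) = √(X + ((X² + X²) + X)*(1 + ((X² + X²) + X))) = √(X + (2*X² + X)*(1 + (2*X² + X))) = √(X + (X + 2*X²)*(1 + (X + 2*X²))) = √(X + (X + 2*X²)*(1 + X + 2*X²)))
(-29269 - 23732)/(T(222) - 6760) = (-29269 - 23732)/(√(222*(1 + (1 + 2*222)*(1 + 222*(1 + 2*222)))) - 6760) = -53001/(√(222*(1 + (1 + 444)*(1 + 222*(1 + 444)))) - 6760) = -53001/(√(222*(1 + 445*(1 + 222*445))) - 6760) = -53001/(√(222*(1 + 445*(1 + 98790))) - 6760) = -53001/(√(222*(1 + 445*98791)) - 6760) = -53001/(√(222*(1 + 43961995)) - 6760) = -53001/(√(222*43961996) - 6760) = -53001/(√9759563112 - 6760) = -53001/(2*√2439890778 - 6760) = -53001/(-6760 + 2*√2439890778)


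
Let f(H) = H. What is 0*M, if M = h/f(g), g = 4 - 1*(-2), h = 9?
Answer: 0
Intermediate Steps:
g = 6 (g = 4 + 2 = 6)
M = 3/2 (M = 9/6 = 9*(⅙) = 3/2 ≈ 1.5000)
0*M = 0*(3/2) = 0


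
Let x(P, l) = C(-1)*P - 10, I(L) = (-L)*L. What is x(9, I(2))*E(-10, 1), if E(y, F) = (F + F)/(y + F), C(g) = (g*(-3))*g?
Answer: 74/9 ≈ 8.2222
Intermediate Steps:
I(L) = -L²
C(g) = -3*g² (C(g) = (-3*g)*g = -3*g²)
E(y, F) = 2*F/(F + y) (E(y, F) = (2*F)/(F + y) = 2*F/(F + y))
x(P, l) = -10 - 3*P (x(P, l) = (-3*(-1)²)*P - 10 = (-3*1)*P - 10 = -3*P - 10 = -10 - 3*P)
x(9, I(2))*E(-10, 1) = (-10 - 3*9)*(2*1/(1 - 10)) = (-10 - 27)*(2*1/(-9)) = -74*(-1)/9 = -37*(-2/9) = 74/9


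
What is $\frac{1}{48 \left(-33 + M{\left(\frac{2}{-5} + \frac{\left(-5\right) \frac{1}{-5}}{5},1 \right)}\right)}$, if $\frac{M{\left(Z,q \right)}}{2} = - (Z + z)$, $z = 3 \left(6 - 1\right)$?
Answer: $- \frac{5}{15024} \approx -0.0003328$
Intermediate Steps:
$z = 15$ ($z = 3 \cdot 5 = 15$)
$M{\left(Z,q \right)} = -30 - 2 Z$ ($M{\left(Z,q \right)} = 2 \left(- (Z + 15)\right) = 2 \left(- (15 + Z)\right) = 2 \left(-15 - Z\right) = -30 - 2 Z$)
$\frac{1}{48 \left(-33 + M{\left(\frac{2}{-5} + \frac{\left(-5\right) \frac{1}{-5}}{5},1 \right)}\right)} = \frac{1}{48 \left(-33 - \left(30 + 2 \left(\frac{2}{-5} + \frac{\left(-5\right) \frac{1}{-5}}{5}\right)\right)\right)} = \frac{1}{48 \left(-33 - \left(30 + 2 \left(2 \left(- \frac{1}{5}\right) + \left(-5\right) \left(- \frac{1}{5}\right) \frac{1}{5}\right)\right)\right)} = \frac{1}{48 \left(-33 - \left(30 + 2 \left(- \frac{2}{5} + 1 \cdot \frac{1}{5}\right)\right)\right)} = \frac{1}{48 \left(-33 - \left(30 + 2 \left(- \frac{2}{5} + \frac{1}{5}\right)\right)\right)} = \frac{1}{48 \left(-33 - \frac{148}{5}\right)} = \frac{1}{48 \left(- \frac{313}{5}\right)} = \frac{1}{- \frac{15024}{5}} = - \frac{5}{15024}$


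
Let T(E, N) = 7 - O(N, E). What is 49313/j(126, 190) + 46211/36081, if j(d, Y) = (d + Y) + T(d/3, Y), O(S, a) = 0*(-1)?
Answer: 94430974/613377 ≈ 153.95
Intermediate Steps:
O(S, a) = 0
T(E, N) = 7 (T(E, N) = 7 - 1*0 = 7 + 0 = 7)
j(d, Y) = 7 + Y + d (j(d, Y) = (d + Y) + 7 = (Y + d) + 7 = 7 + Y + d)
49313/j(126, 190) + 46211/36081 = 49313/(7 + 190 + 126) + 46211/36081 = 49313/323 + 46211*(1/36081) = 49313*(1/323) + 46211/36081 = 49313/323 + 46211/36081 = 94430974/613377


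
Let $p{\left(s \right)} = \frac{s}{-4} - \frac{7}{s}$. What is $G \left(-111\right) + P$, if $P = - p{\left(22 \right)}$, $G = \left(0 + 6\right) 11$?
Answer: $- \frac{80522}{11} \approx -7320.2$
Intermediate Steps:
$p{\left(s \right)} = - \frac{7}{s} - \frac{s}{4}$ ($p{\left(s \right)} = s \left(- \frac{1}{4}\right) - \frac{7}{s} = - \frac{s}{4} - \frac{7}{s} = - \frac{7}{s} - \frac{s}{4}$)
$G = 66$ ($G = 6 \cdot 11 = 66$)
$P = \frac{64}{11}$ ($P = - (- \frac{7}{22} - \frac{11}{2}) = \left(-1\right) \left(- \frac{64}{11}\right) = \frac{64}{11} \approx 5.8182$)
$G \left(-111\right) + P = 66 \left(-111\right) + \frac{64}{11} = -7326 + \frac{64}{11} = - \frac{80522}{11}$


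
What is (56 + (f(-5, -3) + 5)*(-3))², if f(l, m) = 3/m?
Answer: 1936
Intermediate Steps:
(56 + (f(-5, -3) + 5)*(-3))² = (56 + (3/(-3) + 5)*(-3))² = (56 + (3*(-⅓) + 5)*(-3))² = (56 + (-1 + 5)*(-3))² = (56 + 4*(-3))² = (56 - 12)² = 44² = 1936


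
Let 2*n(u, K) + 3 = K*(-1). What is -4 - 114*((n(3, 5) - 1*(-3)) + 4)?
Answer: -346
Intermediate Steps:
n(u, K) = -3/2 - K/2 (n(u, K) = -3/2 + (K*(-1))/2 = -3/2 + (-K)/2 = -3/2 - K/2)
-4 - 114*((n(3, 5) - 1*(-3)) + 4) = -4 - 114*(((-3/2 - 1/2*5) - 1*(-3)) + 4) = -4 - 114*(((-3/2 - 5/2) + 3) + 4) = -4 - 114*((-4 + 3) + 4) = -4 - 114*(-1 + 4) = -4 - 114*3 = -4 - 38*9 = -4 - 342 = -346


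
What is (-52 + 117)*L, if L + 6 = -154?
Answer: -10400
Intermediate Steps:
L = -160 (L = -6 - 154 = -160)
(-52 + 117)*L = (-52 + 117)*(-160) = 65*(-160) = -10400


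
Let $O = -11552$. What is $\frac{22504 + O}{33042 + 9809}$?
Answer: $\frac{10952}{42851} \approx 0.25558$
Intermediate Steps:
$\frac{22504 + O}{33042 + 9809} = \frac{22504 - 11552}{33042 + 9809} = \frac{10952}{42851}$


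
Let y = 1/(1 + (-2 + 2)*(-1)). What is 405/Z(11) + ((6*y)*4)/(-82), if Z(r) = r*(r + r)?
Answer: 13701/9922 ≈ 1.3809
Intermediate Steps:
Z(r) = 2*r² (Z(r) = r*(2*r) = 2*r²)
y = 1 (y = 1/(1 + 0*(-1)) = 1/(1 + 0) = 1/1 = 1)
405/Z(11) + ((6*y)*4)/(-82) = 405/((2*11²)) + ((6*1)*4)/(-82) = 405/((2*121)) + (6*4)*(-1/82) = 405/242 + 24*(-1/82) = 405*(1/242) - 12/41 = 405/242 - 12/41 = 13701/9922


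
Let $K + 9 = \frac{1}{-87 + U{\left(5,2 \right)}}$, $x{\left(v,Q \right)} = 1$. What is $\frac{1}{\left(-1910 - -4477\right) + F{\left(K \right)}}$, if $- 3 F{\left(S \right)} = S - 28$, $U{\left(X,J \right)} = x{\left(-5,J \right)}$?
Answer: $\frac{86}{221823} \approx 0.0003877$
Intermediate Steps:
$U{\left(X,J \right)} = 1$
$K = - \frac{775}{86}$ ($K = -9 + \frac{1}{-87 + 1} = -9 + \frac{1}{-86} = -9 - \frac{1}{86} = - \frac{775}{86} \approx -9.0116$)
$F{\left(S \right)} = \frac{28}{3} - \frac{S}{3}$ ($F{\left(S \right)} = - \frac{S - 28}{3} = - \frac{-28 + S}{3} = \frac{28}{3} - \frac{S}{3}$)
$\frac{1}{\left(-1910 - -4477\right) + F{\left(K \right)}} = \frac{1}{\left(-1910 - -4477\right) + \left(\frac{28}{3} - - \frac{775}{258}\right)} = \frac{1}{\left(-1910 + 4477\right) + \left(\frac{28}{3} + \frac{775}{258}\right)} = \frac{1}{2567 + \frac{1061}{86}} = \frac{1}{\frac{221823}{86}} = \frac{86}{221823}$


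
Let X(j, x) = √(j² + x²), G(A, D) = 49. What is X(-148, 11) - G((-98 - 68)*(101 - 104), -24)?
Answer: -49 + 5*√881 ≈ 99.408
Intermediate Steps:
X(-148, 11) - G((-98 - 68)*(101 - 104), -24) = √((-148)² + 11²) - 1*49 = √(21904 + 121) - 49 = √22025 - 49 = 5*√881 - 49 = -49 + 5*√881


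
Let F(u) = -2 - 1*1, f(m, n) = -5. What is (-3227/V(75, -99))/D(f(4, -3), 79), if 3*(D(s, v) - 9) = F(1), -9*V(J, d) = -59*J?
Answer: -9681/11800 ≈ -0.82042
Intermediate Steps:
V(J, d) = 59*J/9 (V(J, d) = -(-59)*J/9 = 59*J/9)
F(u) = -3 (F(u) = -2 - 1 = -3)
D(s, v) = 8 (D(s, v) = 9 + (⅓)*(-3) = 9 - 1 = 8)
(-3227/V(75, -99))/D(f(4, -3), 79) = -3227/((59/9)*75)/8 = -3227/1475/3*(⅛) = -3227*3/1475*(⅛) = -9681/1475*⅛ = -9681/11800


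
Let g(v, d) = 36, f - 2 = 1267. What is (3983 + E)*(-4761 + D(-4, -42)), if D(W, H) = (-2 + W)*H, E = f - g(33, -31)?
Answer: -23518944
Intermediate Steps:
f = 1269 (f = 2 + 1267 = 1269)
E = 1233 (E = 1269 - 1*36 = 1269 - 36 = 1233)
D(W, H) = H*(-2 + W)
(3983 + E)*(-4761 + D(-4, -42)) = (3983 + 1233)*(-4761 - 42*(-2 - 4)) = 5216*(-4761 - 42*(-6)) = 5216*(-4761 + 252) = 5216*(-4509) = -23518944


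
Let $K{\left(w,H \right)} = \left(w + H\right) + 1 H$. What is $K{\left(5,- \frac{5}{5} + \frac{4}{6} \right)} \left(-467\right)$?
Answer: $- \frac{6071}{3} \approx -2023.7$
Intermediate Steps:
$K{\left(w,H \right)} = w + 2 H$ ($K{\left(w,H \right)} = \left(H + w\right) + H = w + 2 H$)
$K{\left(5,- \frac{5}{5} + \frac{4}{6} \right)} \left(-467\right) = \left(5 + 2 \left(- \frac{5}{5} + \frac{4}{6}\right)\right) \left(-467\right) = \left(5 + 2 \left(\left(-5\right) \frac{1}{5} + 4 \cdot \frac{1}{6}\right)\right) \left(-467\right) = \left(5 + 2 \left(-1 + \frac{2}{3}\right)\right) \left(-467\right) = \left(5 + 2 \left(- \frac{1}{3}\right)\right) \left(-467\right) = \left(5 - \frac{2}{3}\right) \left(-467\right) = \frac{13}{3} \left(-467\right) = - \frac{6071}{3}$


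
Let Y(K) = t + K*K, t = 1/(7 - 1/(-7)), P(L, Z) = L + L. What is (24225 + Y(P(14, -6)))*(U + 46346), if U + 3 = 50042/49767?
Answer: 961352226506737/829450 ≈ 1.1590e+9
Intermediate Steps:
U = -99259/49767 (U = -3 + 50042/49767 = -99259/49767 ≈ -1.9945)
P(L, Z) = 2*L
t = 7/50 (t = 1/(7 - 1*(-⅐)) = 1/(7 + ⅐) = 1/(50/7) = 7/50 ≈ 0.14000)
Y(K) = 7/50 + K² (Y(K) = 7/50 + K*K = 7/50 + K²)
(24225 + Y(P(14, -6)))*(U + 46346) = (24225 + (7/50 + (2*14)²))*(-99259/49767 + 46346) = (24225 + (7/50 + 28²))*(2306402123/49767) = (24225 + (7/50 + 784))*(2306402123/49767) = (24225 + 39207/50)*(2306402123/49767) = (1250457/50)*(2306402123/49767) = 961352226506737/829450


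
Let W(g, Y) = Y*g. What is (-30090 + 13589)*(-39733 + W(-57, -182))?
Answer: 484452859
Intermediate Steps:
(-30090 + 13589)*(-39733 + W(-57, -182)) = (-30090 + 13589)*(-39733 - 182*(-57)) = -16501*(-39733 + 10374) = -16501*(-29359) = 484452859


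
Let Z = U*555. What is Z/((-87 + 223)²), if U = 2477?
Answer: 1374735/18496 ≈ 74.326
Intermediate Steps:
Z = 1374735 (Z = 2477*555 = 1374735)
Z/((-87 + 223)²) = 1374735/((-87 + 223)²) = 1374735/(136²) = 1374735/18496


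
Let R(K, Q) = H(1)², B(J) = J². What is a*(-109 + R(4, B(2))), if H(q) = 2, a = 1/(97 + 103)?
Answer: -21/40 ≈ -0.52500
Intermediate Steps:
a = 1/200 ≈ 0.0050000
R(K, Q) = 4 (R(K, Q) = 2² = 4)
a*(-109 + R(4, B(2))) = (-109 + 4)/200 = (1/200)*(-105) = -21/40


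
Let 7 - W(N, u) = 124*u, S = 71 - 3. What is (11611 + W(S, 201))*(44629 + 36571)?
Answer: -1080447200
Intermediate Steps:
S = 68
W(N, u) = 7 - 124*u
(11611 + W(S, 201))*(44629 + 36571) = (11611 + (7 - 124*201))*(44629 + 36571) = (11611 + (7 - 24924))*81200 = (11611 - 24917)*81200 = -13306*81200 = -1080447200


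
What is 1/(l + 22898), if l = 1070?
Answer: 1/23968 ≈ 4.1722e-5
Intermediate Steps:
1/(l + 22898) = 1/(1070 + 22898) = 1/23968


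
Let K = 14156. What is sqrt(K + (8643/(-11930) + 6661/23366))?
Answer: 8*sqrt(1074179224776725515)/69689095 ≈ 118.98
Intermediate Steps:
sqrt(K + (8643/(-11930) + 6661/23366)) = sqrt(14156 + (8643/(-11930) + 6661/23366)) = sqrt(14156 + (8643*(-1/11930) + 6661*(1/23366))) = sqrt(14156 + (-8643/11930 + 6661/23366)) = sqrt(14156 - 30621652/69689095) = sqrt(986488207168/69689095) = 8*sqrt(1074179224776725515)/69689095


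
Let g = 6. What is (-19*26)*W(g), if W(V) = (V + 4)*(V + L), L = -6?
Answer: 0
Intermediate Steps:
W(V) = (-6 + V)*(4 + V) (W(V) = (V + 4)*(V - 6) = (4 + V)*(-6 + V) = (-6 + V)*(4 + V))
(-19*26)*W(g) = (-19*26)*(-24 + 6**2 - 2*6) = -494*(-24 + 36 - 12) = -494*0 = 0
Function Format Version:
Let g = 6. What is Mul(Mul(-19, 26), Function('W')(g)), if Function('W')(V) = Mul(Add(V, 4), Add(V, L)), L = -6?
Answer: 0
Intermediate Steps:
Function('W')(V) = Mul(Add(-6, V), Add(4, V)) (Function('W')(V) = Mul(Add(V, 4), Add(V, -6)) = Mul(Add(4, V), Add(-6, V)) = Mul(Add(-6, V), Add(4, V)))
Mul(Mul(-19, 26), Function('W')(g)) = Mul(Mul(-19, 26), Add(-24, Pow(6, 2), Mul(-2, 6))) = Mul(-494, Add(-24, 36, -12)) = Mul(-494, 0) = 0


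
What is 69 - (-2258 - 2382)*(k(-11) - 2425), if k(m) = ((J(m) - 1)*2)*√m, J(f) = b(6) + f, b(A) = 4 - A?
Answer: -11251931 - 129920*I*√11 ≈ -1.1252e+7 - 4.309e+5*I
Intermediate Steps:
J(f) = -2 + f (J(f) = (4 - 1*6) + f = (4 - 6) + f = -2 + f)
k(m) = √m*(-6 + 2*m) (k(m) = (((-2 + m) - 1)*2)*√m = ((-3 + m)*2)*√m = (-6 + 2*m)*√m = √m*(-6 + 2*m))
69 - (-2258 - 2382)*(k(-11) - 2425) = 69 - (-2258 - 2382)*(2*√(-11)*(-3 - 11) - 2425) = 69 - (-4640)*(2*(I*√11)*(-14) - 2425) = 69 - (-4640)*(-28*I*√11 - 2425) = 69 - (-4640)*(-2425 - 28*I*√11) = 69 - (11252000 + 129920*I*√11) = 69 + (-11252000 - 129920*I*√11) = -11251931 - 129920*I*√11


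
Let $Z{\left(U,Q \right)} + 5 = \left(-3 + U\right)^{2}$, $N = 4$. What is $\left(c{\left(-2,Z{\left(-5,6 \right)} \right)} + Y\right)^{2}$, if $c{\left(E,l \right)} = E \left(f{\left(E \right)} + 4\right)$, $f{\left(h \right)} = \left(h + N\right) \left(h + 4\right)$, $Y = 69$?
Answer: $2809$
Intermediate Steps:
$f{\left(h \right)} = \left(4 + h\right)^{2}$ ($f{\left(h \right)} = \left(h + 4\right) \left(h + 4\right) = \left(4 + h\right) \left(4 + h\right) = \left(4 + h\right)^{2}$)
$Z{\left(U,Q \right)} = -5 + \left(-3 + U\right)^{2}$
$c{\left(E,l \right)} = E \left(20 + E^{2} + 8 E\right)$ ($c{\left(E,l \right)} = E \left(\left(16 + E^{2} + 8 E\right) + 4\right) = E \left(20 + E^{2} + 8 E\right)$)
$\left(c{\left(-2,Z{\left(-5,6 \right)} \right)} + Y\right)^{2} = \left(- 2 \left(20 + \left(-2\right)^{2} + 8 \left(-2\right)\right) + 69\right)^{2} = \left(- 2 \left(20 + 4 - 16\right) + 69\right)^{2} = \left(\left(-2\right) 8 + 69\right)^{2} = \left(-16 + 69\right)^{2} = 53^{2} = 2809$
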